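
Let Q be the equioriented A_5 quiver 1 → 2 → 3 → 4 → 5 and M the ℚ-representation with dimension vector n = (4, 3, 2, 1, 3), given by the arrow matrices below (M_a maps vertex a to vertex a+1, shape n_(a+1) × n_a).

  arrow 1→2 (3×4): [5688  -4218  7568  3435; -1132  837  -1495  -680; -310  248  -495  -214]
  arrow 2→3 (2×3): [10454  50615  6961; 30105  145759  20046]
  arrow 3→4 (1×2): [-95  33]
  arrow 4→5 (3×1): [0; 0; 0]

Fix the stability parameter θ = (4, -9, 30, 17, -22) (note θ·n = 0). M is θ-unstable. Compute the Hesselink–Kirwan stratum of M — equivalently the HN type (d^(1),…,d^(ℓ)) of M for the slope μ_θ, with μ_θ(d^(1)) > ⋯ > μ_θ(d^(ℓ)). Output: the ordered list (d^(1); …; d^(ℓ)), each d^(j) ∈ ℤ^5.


Barcode: M ≅ I[1,1], I[1,2], I[1,3], I[1,4], I[5,5]^3. HN layers by μ_θ (5 steps, strictly decreasing):
  μ^(1)=30; μ^(2)=47/2; μ^(3)=4; μ^(4)=-5/2; μ^(5)=-22

((0, 0, 1, 0, 0); (0, 0, 1, 1, 0); (1, 0, 0, 0, 0); (3, 3, 0, 0, 0); (0, 0, 0, 0, 3))


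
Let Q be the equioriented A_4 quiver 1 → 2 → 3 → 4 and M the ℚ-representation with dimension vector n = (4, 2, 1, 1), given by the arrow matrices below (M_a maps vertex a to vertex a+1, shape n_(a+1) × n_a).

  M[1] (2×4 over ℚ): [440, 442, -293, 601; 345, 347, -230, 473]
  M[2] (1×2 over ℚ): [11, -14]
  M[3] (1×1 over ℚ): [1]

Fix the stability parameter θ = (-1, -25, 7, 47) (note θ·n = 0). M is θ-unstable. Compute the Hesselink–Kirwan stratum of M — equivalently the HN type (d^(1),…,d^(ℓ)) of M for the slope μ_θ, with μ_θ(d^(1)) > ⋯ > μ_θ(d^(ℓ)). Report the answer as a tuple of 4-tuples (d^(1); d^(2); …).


Barcode: M ≅ I[1,1]^2, I[1,2], I[1,4]. HN layers by μ_θ (4 steps, strictly decreasing):
  μ^(1)=47; μ^(2)=7; μ^(3)=-1; μ^(4)=-13

((0, 0, 0, 1); (0, 0, 1, 0); (2, 0, 0, 0); (2, 2, 0, 0))


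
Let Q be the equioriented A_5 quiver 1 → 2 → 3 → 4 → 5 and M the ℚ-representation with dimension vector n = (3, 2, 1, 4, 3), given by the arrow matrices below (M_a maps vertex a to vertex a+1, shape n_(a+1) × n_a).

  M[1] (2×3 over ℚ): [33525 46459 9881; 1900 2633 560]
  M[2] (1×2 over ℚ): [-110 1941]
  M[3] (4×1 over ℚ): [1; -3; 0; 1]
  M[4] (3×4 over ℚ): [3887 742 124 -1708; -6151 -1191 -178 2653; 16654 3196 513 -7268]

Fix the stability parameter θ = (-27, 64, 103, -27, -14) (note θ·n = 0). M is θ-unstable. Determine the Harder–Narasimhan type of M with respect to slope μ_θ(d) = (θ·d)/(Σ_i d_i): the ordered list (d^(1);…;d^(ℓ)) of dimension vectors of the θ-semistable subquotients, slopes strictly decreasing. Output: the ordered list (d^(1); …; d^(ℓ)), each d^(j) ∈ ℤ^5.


Via rank(M_{q-1}∘⋯∘M_p): M ≅ I[1,1], I[1,2], I[1,5], I[4,4], I[4,5]^2.
μ_θ-semistable layers: μ^(1)=64; μ^(2)=63/2; μ^(3)=-14; μ^(4)=-27

((0, 1, 0, 0, 0); (0, 1, 1, 1, 1); (0, 0, 0, 0, 2); (3, 0, 0, 3, 0))


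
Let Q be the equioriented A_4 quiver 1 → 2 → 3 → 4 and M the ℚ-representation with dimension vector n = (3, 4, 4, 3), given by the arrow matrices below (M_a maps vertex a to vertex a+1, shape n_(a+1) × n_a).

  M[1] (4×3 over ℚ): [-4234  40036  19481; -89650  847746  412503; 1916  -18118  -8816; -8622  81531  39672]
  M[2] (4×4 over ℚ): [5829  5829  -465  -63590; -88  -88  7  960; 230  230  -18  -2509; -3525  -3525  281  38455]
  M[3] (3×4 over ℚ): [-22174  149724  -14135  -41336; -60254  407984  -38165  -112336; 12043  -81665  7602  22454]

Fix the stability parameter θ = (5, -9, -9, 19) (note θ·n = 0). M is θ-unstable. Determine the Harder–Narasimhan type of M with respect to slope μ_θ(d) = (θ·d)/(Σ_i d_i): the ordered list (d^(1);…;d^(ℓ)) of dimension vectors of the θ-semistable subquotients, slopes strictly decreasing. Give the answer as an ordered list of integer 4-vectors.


Via rank(M_{q-1}∘⋯∘M_p): M ≅ I[1,1], I[1,2], I[1,4], I[2,3], I[2,4], I[3,3], I[4,4].
μ_θ-semistable layers: μ^(1)=19; μ^(2)=5; μ^(3)=-2; μ^(4)=-13/3; μ^(5)=-9

((0, 0, 0, 3); (1, 0, 0, 0); (1, 1, 0, 0); (1, 1, 1, 0); (0, 2, 3, 0))


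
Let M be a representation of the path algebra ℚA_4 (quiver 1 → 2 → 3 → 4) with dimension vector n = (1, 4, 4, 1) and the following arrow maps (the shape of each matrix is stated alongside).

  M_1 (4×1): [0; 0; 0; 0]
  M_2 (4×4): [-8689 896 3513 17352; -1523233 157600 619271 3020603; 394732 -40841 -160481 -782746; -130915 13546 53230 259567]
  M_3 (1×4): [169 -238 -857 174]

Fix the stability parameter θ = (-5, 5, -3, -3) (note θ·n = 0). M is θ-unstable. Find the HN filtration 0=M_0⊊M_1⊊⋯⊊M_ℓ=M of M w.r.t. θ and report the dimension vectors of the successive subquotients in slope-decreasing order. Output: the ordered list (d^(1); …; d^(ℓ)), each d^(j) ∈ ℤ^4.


Barcode: M ≅ I[1,1], I[2,3]^3, I[2,4]. HN layers by μ_θ (3 steps, strictly decreasing):
  μ^(1)=1; μ^(2)=-1/3; μ^(3)=-5

((0, 3, 3, 0); (0, 1, 1, 1); (1, 0, 0, 0))


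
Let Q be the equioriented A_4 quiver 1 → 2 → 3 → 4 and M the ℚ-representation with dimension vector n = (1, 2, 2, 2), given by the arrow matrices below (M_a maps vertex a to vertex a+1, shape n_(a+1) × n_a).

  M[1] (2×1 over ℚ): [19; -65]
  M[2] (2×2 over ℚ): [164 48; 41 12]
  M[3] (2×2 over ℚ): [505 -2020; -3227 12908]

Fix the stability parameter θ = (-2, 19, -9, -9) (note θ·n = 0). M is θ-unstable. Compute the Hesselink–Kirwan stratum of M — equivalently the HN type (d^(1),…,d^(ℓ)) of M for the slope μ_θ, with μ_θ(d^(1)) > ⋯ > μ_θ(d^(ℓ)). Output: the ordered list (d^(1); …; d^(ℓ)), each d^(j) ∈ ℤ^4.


Via rank(M_{q-1}∘⋯∘M_p): M ≅ I[1,3], I[2,2], I[3,4], I[4,4].
μ_θ-semistable layers: μ^(1)=19; μ^(2)=5; μ^(3)=-2; μ^(4)=-9

((0, 1, 0, 0); (0, 1, 1, 0); (1, 0, 0, 0); (0, 0, 1, 2))


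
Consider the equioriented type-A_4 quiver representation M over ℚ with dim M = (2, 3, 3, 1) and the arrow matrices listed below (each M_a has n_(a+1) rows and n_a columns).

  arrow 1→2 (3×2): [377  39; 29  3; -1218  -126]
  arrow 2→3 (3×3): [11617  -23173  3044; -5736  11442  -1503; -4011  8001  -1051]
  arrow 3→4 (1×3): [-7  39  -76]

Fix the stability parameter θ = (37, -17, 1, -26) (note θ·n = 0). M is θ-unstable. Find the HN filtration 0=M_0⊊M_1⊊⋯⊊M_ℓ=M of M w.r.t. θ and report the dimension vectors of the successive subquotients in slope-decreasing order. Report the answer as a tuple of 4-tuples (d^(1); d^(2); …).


Via rank(M_{q-1}∘⋯∘M_p): M ≅ I[1,1], I[1,2], I[2,3], I[2,4], I[3,3].
μ_θ-semistable layers: μ^(1)=37; μ^(2)=10; μ^(3)=1; μ^(4)=-25/2; μ^(5)=-17

((1, 0, 0, 0); (1, 1, 0, 0); (0, 0, 2, 0); (0, 0, 1, 1); (0, 2, 0, 0))


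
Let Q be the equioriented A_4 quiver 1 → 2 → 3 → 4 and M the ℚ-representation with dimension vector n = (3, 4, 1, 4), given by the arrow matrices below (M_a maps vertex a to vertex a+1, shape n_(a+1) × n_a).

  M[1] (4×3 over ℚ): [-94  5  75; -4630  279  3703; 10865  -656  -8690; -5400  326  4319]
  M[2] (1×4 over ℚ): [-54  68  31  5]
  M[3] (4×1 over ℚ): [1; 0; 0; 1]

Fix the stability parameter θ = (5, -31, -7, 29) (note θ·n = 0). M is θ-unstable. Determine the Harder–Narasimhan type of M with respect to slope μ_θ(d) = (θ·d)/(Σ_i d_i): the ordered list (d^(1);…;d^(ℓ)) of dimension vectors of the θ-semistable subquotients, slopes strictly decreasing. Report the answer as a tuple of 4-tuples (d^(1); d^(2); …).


Barcode: M ≅ I[1,2]^2, I[1,4], I[2,2], I[4,4]^3. HN layers by μ_θ (4 steps, strictly decreasing):
  μ^(1)=29; μ^(2)=-7; μ^(3)=-13; μ^(4)=-31

((0, 0, 0, 4); (0, 0, 1, 0); (3, 3, 0, 0); (0, 1, 0, 0))


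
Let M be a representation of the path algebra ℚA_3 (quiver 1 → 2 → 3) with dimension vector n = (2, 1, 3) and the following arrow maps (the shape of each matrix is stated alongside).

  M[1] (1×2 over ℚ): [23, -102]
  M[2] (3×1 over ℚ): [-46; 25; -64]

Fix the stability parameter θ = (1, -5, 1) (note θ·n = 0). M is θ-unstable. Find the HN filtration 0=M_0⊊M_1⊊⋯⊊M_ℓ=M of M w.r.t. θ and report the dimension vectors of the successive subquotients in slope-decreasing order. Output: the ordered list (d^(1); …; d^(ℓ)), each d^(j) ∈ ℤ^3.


Via rank(M_{q-1}∘⋯∘M_p): M ≅ I[1,1], I[1,3], I[3,3]^2.
μ_θ-semistable layers: μ^(1)=1; μ^(2)=-2

((1, 0, 3); (1, 1, 0))


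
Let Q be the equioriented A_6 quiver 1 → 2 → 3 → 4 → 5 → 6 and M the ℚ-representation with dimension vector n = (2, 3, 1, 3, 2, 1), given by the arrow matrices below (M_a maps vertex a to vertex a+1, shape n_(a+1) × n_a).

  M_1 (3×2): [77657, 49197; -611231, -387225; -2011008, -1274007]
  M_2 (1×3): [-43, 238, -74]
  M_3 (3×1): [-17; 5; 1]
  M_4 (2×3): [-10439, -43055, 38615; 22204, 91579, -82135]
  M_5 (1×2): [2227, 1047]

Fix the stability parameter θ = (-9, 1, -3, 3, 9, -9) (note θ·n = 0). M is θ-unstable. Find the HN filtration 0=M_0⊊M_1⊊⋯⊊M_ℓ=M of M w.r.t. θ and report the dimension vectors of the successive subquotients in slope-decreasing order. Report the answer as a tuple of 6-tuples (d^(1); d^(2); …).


Interval decomposition of M: I[1,2], I[1,6], I[2,2], I[4,4], I[4,5].
HN type (ℓ=5): μ^(1)=9; μ^(2)=3; μ^(3)=1; μ^(4)=-1; μ^(5)=-9

((0, 0, 0, 0, 1, 0); (0, 0, 0, 2, 0, 0); (0, 2, 0, 1, 1, 1); (0, 1, 1, 0, 0, 0); (2, 0, 0, 0, 0, 0))


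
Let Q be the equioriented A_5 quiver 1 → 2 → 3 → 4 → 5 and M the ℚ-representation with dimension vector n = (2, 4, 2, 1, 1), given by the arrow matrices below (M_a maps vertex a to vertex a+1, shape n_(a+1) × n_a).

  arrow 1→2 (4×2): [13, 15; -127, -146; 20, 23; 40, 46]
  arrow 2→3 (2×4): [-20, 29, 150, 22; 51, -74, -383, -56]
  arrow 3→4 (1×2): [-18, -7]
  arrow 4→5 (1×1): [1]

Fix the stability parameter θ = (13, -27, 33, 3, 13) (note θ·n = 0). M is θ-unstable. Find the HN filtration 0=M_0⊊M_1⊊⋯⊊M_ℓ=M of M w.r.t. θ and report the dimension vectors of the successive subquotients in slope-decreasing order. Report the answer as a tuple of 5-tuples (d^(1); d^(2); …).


Via rank(M_{q-1}∘⋯∘M_p): M ≅ I[1,2], I[1,5], I[2,2], I[2,3].
μ_θ-semistable layers: μ^(1)=33; μ^(2)=49/3; μ^(3)=-7; μ^(4)=-27

((0, 0, 1, 0, 0); (0, 0, 1, 1, 1); (2, 2, 0, 0, 0); (0, 2, 0, 0, 0))


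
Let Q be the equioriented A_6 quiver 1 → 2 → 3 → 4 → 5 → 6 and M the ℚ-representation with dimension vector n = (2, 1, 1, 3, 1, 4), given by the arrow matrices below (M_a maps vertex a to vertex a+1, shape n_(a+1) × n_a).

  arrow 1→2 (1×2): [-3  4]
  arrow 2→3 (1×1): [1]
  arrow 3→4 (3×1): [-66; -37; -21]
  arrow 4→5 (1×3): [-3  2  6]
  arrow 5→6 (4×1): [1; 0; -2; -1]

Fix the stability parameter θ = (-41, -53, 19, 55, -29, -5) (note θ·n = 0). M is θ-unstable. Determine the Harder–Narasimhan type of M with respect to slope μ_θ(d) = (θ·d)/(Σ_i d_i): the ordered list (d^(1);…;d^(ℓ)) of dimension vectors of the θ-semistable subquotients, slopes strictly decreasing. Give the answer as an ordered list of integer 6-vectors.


Via rank(M_{q-1}∘⋯∘M_p): M ≅ I[1,1], I[1,6], I[4,4]^2, I[6,6]^3.
μ_θ-semistable layers: μ^(1)=55; μ^(2)=10; μ^(3)=-5; μ^(4)=-41; μ^(5)=-47

((0, 0, 0, 2, 0, 0); (0, 0, 1, 1, 1, 1); (0, 0, 0, 0, 0, 3); (1, 0, 0, 0, 0, 0); (1, 1, 0, 0, 0, 0))


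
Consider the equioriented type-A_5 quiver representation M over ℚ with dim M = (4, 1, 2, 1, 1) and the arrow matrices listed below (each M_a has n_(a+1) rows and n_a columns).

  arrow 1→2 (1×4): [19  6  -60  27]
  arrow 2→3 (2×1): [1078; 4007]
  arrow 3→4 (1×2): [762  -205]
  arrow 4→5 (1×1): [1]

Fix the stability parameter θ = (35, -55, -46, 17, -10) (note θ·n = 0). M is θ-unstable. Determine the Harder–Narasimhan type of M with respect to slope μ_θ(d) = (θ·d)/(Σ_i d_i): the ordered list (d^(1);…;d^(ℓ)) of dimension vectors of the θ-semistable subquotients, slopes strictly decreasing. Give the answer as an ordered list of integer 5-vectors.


Via rank(M_{q-1}∘⋯∘M_p): M ≅ I[1,1]^3, I[1,5], I[3,3].
μ_θ-semistable layers: μ^(1)=35; μ^(2)=7/2; μ^(3)=-22; μ^(4)=-46

((3, 0, 0, 0, 0); (0, 0, 0, 1, 1); (1, 1, 1, 0, 0); (0, 0, 1, 0, 0))


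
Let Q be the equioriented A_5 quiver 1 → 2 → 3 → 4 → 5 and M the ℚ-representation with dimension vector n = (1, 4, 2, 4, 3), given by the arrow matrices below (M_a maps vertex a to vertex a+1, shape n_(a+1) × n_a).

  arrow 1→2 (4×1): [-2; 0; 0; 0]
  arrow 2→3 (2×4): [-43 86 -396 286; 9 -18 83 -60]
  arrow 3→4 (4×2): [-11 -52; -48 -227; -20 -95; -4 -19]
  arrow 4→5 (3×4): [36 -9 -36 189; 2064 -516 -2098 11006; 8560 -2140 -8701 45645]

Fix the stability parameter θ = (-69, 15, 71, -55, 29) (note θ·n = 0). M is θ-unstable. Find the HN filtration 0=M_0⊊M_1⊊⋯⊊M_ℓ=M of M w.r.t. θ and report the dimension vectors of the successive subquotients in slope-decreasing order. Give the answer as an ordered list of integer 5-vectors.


Barcode: M ≅ I[1,4], I[2,2]^2, I[2,4], I[4,5]^2, I[5,5]. HN layers by μ_θ (5 steps, strictly decreasing):
  μ^(1)=29; μ^(2)=15; μ^(3)=31/3; μ^(4)=-55; μ^(5)=-69

((0, 0, 0, 0, 3); (0, 2, 0, 0, 0); (0, 2, 2, 2, 0); (0, 0, 0, 2, 0); (1, 0, 0, 0, 0))


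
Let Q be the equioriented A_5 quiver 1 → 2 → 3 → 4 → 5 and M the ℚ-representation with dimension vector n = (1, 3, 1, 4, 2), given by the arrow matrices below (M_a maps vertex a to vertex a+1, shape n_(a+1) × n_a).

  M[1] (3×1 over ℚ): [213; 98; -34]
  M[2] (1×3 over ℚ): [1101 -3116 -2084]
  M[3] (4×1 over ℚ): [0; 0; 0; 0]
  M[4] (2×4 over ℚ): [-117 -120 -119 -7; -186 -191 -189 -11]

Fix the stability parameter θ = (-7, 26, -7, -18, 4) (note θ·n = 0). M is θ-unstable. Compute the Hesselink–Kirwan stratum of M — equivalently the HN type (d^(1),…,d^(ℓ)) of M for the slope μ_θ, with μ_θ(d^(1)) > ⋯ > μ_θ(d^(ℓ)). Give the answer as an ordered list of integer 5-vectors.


Interval decomposition of M: I[1,3], I[2,2]^2, I[4,4]^2, I[4,5]^2.
HN type (ℓ=5): μ^(1)=26; μ^(2)=19/2; μ^(3)=4; μ^(4)=-7; μ^(5)=-18

((0, 2, 0, 0, 0); (0, 1, 1, 0, 0); (0, 0, 0, 0, 2); (1, 0, 0, 0, 0); (0, 0, 0, 4, 0))


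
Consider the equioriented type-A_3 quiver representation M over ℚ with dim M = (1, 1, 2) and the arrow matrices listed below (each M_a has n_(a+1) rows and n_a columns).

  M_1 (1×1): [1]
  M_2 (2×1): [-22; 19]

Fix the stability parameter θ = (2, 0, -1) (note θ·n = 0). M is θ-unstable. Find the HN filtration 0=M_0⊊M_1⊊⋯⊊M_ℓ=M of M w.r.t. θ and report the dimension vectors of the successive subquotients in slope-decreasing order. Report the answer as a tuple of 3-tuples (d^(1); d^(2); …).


Interval decomposition of M: I[1,3], I[3,3].
HN type (ℓ=2): μ^(1)=1/3; μ^(2)=-1

((1, 1, 1); (0, 0, 1))


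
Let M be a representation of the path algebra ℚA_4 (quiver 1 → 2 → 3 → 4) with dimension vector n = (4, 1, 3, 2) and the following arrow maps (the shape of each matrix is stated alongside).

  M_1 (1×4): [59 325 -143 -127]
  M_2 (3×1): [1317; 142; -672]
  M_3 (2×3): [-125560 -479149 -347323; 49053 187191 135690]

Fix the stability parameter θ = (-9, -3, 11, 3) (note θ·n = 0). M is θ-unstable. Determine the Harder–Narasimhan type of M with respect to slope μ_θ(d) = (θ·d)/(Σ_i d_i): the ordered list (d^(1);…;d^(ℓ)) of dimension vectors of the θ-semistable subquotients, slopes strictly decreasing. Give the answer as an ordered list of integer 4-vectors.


Barcode: M ≅ I[1,1]^3, I[1,4], I[3,3], I[3,4]. HN layers by μ_θ (4 steps, strictly decreasing):
  μ^(1)=11; μ^(2)=7; μ^(3)=-3; μ^(4)=-9

((0, 0, 1, 0); (0, 0, 2, 2); (0, 1, 0, 0); (4, 0, 0, 0))


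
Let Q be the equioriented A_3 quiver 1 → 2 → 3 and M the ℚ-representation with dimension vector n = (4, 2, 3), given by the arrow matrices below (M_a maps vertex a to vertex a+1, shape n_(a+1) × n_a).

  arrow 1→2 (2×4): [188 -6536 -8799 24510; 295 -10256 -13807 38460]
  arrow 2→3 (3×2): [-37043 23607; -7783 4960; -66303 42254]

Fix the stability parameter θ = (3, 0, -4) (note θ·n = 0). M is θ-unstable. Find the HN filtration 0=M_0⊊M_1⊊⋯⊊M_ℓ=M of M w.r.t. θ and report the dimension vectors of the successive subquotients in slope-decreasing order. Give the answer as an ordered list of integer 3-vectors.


Interval decomposition of M: I[1,1]^2, I[1,3]^2, I[3,3].
HN type (ℓ=3): μ^(1)=3; μ^(2)=-1/3; μ^(3)=-4

((2, 0, 0); (2, 2, 2); (0, 0, 1))


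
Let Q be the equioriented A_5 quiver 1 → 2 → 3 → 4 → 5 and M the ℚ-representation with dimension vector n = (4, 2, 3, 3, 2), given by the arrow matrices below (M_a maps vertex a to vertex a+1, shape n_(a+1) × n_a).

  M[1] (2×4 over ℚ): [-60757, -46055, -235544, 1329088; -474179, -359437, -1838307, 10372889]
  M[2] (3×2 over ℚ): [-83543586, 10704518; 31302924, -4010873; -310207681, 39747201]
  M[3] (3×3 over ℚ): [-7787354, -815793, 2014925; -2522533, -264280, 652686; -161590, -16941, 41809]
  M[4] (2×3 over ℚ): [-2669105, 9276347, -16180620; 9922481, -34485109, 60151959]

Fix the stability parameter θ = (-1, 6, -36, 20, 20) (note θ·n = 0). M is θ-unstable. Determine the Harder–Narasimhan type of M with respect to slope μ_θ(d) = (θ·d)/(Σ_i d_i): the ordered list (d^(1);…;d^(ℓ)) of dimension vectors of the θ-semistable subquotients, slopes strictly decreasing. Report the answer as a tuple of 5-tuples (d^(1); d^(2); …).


Via rank(M_{q-1}∘⋯∘M_p): M ≅ I[1,1]^2, I[1,3], I[1,5], I[3,5], I[4,4].
μ_θ-semistable layers: μ^(1)=20; μ^(2)=-1; μ^(3)=-31/3; μ^(4)=-36

((0, 0, 0, 3, 2); (2, 0, 0, 0, 0); (2, 2, 2, 0, 0); (0, 0, 1, 0, 0))


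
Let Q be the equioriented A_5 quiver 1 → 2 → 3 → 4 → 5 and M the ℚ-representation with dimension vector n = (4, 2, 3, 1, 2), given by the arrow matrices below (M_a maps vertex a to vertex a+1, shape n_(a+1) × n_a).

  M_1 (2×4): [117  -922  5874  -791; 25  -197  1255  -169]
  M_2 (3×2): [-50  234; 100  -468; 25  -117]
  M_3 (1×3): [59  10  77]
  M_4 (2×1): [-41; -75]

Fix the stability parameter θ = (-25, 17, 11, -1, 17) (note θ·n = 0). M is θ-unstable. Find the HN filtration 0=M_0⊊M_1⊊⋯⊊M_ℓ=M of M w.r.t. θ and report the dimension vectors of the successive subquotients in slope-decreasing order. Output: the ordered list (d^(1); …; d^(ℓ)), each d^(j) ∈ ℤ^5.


Barcode: M ≅ I[1,1]^2, I[1,2], I[1,5], I[3,3]^2, I[5,5]. HN layers by μ_θ (4 steps, strictly decreasing):
  μ^(1)=17; μ^(2)=11; μ^(3)=9; μ^(4)=-25

((0, 1, 0, 0, 2); (0, 0, 2, 0, 0); (0, 1, 1, 1, 0); (4, 0, 0, 0, 0))


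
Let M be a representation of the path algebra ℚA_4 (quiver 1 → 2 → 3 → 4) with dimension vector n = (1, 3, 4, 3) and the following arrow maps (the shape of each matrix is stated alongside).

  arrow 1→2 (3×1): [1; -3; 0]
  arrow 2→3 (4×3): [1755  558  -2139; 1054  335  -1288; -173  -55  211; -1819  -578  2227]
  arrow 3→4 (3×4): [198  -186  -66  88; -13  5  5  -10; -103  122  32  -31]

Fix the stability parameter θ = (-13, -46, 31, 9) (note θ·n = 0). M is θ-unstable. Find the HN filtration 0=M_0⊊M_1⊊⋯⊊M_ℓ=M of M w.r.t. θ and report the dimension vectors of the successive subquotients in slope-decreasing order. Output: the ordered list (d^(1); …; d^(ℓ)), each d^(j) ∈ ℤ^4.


Via rank(M_{q-1}∘⋯∘M_p): M ≅ I[1,4], I[2,2], I[2,4], I[3,3]^2, I[4,4].
μ_θ-semistable layers: μ^(1)=31; μ^(2)=20; μ^(3)=9; μ^(4)=-59/2; μ^(5)=-46

((0, 0, 2, 0); (0, 0, 2, 2); (0, 0, 0, 1); (1, 1, 0, 0); (0, 2, 0, 0))


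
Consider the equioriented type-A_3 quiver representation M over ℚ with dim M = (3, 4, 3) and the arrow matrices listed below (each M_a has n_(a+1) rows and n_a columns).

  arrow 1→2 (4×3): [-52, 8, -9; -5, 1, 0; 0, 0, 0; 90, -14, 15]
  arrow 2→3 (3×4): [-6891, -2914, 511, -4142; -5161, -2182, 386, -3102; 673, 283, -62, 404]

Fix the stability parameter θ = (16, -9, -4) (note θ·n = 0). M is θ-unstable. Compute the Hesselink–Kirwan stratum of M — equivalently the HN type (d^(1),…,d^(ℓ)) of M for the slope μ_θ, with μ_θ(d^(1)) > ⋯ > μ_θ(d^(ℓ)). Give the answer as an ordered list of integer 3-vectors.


Interval decomposition of M: I[1,1], I[1,3]^2, I[2,2], I[2,3].
HN type (ℓ=4): μ^(1)=16; μ^(2)=1; μ^(3)=-4; μ^(4)=-9

((1, 0, 0); (2, 2, 2); (0, 0, 1); (0, 2, 0))


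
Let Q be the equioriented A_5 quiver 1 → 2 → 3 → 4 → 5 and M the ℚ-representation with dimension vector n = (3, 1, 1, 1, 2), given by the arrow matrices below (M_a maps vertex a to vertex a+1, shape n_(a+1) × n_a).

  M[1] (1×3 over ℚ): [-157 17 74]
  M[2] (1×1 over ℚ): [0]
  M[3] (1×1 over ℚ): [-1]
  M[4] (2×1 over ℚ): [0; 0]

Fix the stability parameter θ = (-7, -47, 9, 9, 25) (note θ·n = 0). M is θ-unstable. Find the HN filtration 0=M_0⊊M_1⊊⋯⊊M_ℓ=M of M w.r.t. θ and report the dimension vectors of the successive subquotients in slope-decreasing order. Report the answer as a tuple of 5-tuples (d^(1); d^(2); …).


Barcode: M ≅ I[1,1]^2, I[1,2], I[3,4], I[5,5]^2. HN layers by μ_θ (4 steps, strictly decreasing):
  μ^(1)=25; μ^(2)=9; μ^(3)=-7; μ^(4)=-27

((0, 0, 0, 0, 2); (0, 0, 1, 1, 0); (2, 0, 0, 0, 0); (1, 1, 0, 0, 0))


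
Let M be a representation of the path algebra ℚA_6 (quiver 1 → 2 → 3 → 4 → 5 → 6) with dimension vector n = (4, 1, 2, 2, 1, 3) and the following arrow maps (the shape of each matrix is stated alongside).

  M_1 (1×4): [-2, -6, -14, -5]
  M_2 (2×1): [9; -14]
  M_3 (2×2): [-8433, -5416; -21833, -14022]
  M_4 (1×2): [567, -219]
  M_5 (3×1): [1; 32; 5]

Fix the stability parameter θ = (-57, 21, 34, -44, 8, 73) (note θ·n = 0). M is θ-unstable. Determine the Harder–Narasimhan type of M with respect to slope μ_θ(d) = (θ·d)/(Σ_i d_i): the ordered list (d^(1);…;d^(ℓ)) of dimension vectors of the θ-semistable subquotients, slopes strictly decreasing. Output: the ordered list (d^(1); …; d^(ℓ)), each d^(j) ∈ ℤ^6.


Interval decomposition of M: I[1,1]^3, I[1,4], I[3,6], I[6,6]^2.
HN type (ℓ=5): μ^(1)=73; μ^(2)=8; μ^(3)=11/3; μ^(4)=-5; μ^(5)=-57

((0, 0, 0, 0, 0, 3); (0, 0, 0, 0, 1, 0); (0, 1, 1, 1, 0, 0); (0, 0, 1, 1, 0, 0); (4, 0, 0, 0, 0, 0))


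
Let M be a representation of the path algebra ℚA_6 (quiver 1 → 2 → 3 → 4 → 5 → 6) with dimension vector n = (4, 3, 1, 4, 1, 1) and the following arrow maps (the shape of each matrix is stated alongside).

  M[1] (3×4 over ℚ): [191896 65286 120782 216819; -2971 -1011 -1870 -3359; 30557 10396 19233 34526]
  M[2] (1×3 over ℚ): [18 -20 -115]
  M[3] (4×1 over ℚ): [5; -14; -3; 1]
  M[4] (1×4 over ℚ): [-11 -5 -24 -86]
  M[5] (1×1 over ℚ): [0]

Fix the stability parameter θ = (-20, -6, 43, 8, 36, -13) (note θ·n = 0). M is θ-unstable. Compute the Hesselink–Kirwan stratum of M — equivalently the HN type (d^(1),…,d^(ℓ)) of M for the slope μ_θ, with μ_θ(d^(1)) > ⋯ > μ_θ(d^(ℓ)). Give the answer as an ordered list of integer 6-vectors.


Via rank(M_{q-1}∘⋯∘M_p): M ≅ I[1,1], I[1,2]^2, I[1,5], I[4,4]^3, I[6,6].
μ_θ-semistable layers: μ^(1)=36; μ^(2)=51/2; μ^(3)=8; μ^(4)=-6; μ^(5)=-13; μ^(6)=-20

((0, 0, 0, 0, 1, 0); (0, 0, 1, 1, 0, 0); (0, 0, 0, 3, 0, 0); (0, 3, 0, 0, 0, 0); (0, 0, 0, 0, 0, 1); (4, 0, 0, 0, 0, 0))


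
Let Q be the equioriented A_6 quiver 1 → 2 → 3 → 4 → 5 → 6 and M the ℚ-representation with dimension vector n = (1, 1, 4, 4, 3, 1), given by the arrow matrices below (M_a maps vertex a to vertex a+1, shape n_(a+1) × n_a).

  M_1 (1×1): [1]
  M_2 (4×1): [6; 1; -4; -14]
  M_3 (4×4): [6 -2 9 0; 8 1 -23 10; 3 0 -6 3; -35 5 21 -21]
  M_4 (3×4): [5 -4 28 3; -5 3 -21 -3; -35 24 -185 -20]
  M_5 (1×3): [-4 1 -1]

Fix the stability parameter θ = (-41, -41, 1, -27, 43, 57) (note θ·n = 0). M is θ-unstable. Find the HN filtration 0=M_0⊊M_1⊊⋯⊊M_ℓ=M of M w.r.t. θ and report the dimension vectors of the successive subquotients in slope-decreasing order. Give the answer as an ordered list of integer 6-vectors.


Barcode: M ≅ I[1,5], I[3,3], I[3,5], I[3,6], I[4,4]. HN layers by μ_θ (6 steps, strictly decreasing):
  μ^(1)=57; μ^(2)=43; μ^(3)=1; μ^(4)=-13; μ^(5)=-27; μ^(6)=-41

((0, 0, 0, 0, 0, 1); (0, 0, 0, 0, 3, 0); (0, 0, 1, 0, 0, 0); (0, 0, 3, 3, 0, 0); (0, 0, 0, 1, 0, 0); (1, 1, 0, 0, 0, 0))


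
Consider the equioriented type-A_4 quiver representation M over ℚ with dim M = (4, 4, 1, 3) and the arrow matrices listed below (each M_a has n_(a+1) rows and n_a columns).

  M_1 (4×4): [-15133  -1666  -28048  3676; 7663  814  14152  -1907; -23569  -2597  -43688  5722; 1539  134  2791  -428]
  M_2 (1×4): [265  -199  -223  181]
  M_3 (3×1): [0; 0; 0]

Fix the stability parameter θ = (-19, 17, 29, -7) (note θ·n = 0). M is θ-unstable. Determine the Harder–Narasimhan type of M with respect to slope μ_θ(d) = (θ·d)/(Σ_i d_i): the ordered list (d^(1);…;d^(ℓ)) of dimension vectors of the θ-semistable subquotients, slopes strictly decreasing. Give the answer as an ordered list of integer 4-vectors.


Via rank(M_{q-1}∘⋯∘M_p): M ≅ I[1,2]^3, I[1,3], I[4,4]^3.
μ_θ-semistable layers: μ^(1)=29; μ^(2)=17; μ^(3)=-7; μ^(4)=-19

((0, 0, 1, 0); (0, 4, 0, 0); (0, 0, 0, 3); (4, 0, 0, 0))


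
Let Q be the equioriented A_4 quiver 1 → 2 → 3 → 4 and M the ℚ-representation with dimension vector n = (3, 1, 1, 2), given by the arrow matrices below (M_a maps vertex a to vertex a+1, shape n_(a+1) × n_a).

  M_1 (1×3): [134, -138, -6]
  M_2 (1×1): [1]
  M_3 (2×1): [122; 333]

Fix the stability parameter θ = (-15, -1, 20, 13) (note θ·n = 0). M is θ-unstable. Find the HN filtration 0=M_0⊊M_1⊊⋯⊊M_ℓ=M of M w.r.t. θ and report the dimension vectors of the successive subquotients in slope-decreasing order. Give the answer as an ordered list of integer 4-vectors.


Barcode: M ≅ I[1,1]^2, I[1,4], I[4,4]. HN layers by μ_θ (4 steps, strictly decreasing):
  μ^(1)=33/2; μ^(2)=13; μ^(3)=-1; μ^(4)=-15

((0, 0, 1, 1); (0, 0, 0, 1); (0, 1, 0, 0); (3, 0, 0, 0))


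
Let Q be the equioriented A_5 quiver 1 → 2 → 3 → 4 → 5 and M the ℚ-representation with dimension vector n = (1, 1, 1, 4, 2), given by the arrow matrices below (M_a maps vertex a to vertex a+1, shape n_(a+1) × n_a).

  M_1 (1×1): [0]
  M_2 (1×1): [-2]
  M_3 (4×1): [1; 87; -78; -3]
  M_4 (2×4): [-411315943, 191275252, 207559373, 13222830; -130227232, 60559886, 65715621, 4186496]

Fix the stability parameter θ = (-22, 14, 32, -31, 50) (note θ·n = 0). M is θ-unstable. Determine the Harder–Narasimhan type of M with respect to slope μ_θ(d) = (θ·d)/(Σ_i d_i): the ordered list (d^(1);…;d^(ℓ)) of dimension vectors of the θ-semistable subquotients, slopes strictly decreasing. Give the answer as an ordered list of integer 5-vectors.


Interval decomposition of M: I[1,1], I[2,5], I[4,4]^2, I[4,5].
HN type (ℓ=4): μ^(1)=50; μ^(2)=5; μ^(3)=-22; μ^(4)=-31

((0, 0, 0, 0, 2); (0, 1, 1, 1, 0); (1, 0, 0, 0, 0); (0, 0, 0, 3, 0))


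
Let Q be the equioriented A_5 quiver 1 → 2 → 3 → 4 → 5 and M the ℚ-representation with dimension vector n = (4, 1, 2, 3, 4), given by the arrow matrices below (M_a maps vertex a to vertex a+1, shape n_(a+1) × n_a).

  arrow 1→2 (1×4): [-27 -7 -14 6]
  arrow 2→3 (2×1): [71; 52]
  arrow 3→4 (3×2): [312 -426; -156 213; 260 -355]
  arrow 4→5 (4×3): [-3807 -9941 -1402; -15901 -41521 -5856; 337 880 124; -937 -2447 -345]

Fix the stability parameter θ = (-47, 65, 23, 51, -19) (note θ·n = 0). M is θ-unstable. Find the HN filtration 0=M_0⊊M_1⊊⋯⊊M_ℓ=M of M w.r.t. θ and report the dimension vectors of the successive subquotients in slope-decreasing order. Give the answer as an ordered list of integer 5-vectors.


Interval decomposition of M: I[1,1]^3, I[1,3], I[3,5], I[4,5]^2, I[5,5].
HN type (ℓ=5): μ^(1)=44; μ^(2)=55/3; μ^(3)=16; μ^(4)=-19; μ^(5)=-47

((0, 1, 1, 0, 0); (0, 0, 1, 1, 1); (0, 0, 0, 2, 2); (0, 0, 0, 0, 1); (4, 0, 0, 0, 0))


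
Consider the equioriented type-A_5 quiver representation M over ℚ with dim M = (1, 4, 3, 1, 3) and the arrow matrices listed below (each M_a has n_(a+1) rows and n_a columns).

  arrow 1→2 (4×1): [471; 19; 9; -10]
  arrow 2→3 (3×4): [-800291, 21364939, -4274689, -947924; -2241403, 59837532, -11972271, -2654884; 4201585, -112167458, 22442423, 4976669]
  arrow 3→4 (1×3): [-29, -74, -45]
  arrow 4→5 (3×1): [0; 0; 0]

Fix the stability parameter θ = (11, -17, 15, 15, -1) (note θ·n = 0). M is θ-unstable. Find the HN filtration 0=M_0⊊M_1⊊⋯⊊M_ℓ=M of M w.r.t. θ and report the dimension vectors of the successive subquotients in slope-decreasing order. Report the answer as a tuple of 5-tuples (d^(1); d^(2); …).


Interval decomposition of M: I[1,4], I[2,2], I[2,3]^2, I[5,5]^3.
HN type (ℓ=4): μ^(1)=15; μ^(2)=-1; μ^(3)=-3; μ^(4)=-17

((0, 0, 3, 1, 0); (0, 0, 0, 0, 3); (1, 1, 0, 0, 0); (0, 3, 0, 0, 0))


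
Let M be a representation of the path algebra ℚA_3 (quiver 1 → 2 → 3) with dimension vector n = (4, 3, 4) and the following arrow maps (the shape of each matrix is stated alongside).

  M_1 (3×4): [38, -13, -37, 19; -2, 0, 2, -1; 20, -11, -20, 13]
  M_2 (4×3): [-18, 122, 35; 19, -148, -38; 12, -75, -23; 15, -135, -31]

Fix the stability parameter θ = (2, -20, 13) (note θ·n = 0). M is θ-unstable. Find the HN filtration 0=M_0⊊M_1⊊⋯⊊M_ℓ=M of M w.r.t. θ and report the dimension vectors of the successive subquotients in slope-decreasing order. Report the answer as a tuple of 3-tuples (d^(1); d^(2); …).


Barcode: M ≅ I[1,1], I[1,3]^3, I[3,3]. HN layers by μ_θ (3 steps, strictly decreasing):
  μ^(1)=13; μ^(2)=2; μ^(3)=-9

((0, 0, 4); (1, 0, 0); (3, 3, 0))


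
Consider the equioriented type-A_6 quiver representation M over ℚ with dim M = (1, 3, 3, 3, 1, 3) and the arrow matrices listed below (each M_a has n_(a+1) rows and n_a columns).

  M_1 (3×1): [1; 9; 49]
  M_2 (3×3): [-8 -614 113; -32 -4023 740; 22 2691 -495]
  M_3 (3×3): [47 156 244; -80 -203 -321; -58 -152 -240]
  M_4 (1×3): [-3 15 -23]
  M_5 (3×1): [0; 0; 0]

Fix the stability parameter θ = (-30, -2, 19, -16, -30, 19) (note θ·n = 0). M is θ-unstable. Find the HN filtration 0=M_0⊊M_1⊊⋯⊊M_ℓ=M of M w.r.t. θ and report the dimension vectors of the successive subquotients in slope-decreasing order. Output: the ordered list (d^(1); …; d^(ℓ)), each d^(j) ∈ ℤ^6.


Barcode: M ≅ I[1,4], I[2,4], I[2,5], I[6,6]^3. HN layers by μ_θ (5 steps, strictly decreasing):
  μ^(1)=19; μ^(2)=3/2; μ^(3)=-2; μ^(4)=-29/4; μ^(5)=-30

((0, 0, 0, 0, 0, 3); (0, 0, 2, 2, 0, 0); (0, 2, 0, 0, 0, 0); (0, 1, 1, 1, 1, 0); (1, 0, 0, 0, 0, 0))


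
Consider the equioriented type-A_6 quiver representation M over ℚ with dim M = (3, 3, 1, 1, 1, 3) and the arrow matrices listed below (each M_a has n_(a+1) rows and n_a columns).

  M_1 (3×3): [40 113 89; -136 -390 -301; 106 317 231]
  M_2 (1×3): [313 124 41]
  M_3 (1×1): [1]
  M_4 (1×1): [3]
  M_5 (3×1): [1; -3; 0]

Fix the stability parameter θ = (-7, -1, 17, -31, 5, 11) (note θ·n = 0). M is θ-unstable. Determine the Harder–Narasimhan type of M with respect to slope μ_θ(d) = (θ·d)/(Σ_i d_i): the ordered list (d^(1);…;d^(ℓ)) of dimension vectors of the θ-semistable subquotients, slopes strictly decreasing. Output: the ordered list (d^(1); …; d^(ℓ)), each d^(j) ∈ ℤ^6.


Interval decomposition of M: I[1,2]^2, I[1,6], I[6,6]^2.
HN type (ℓ=5): μ^(1)=11; μ^(2)=5; μ^(3)=-1; μ^(4)=-5; μ^(5)=-7

((0, 0, 0, 0, 0, 3); (0, 0, 0, 0, 1, 0); (0, 2, 0, 0, 0, 0); (0, 1, 1, 1, 0, 0); (3, 0, 0, 0, 0, 0))


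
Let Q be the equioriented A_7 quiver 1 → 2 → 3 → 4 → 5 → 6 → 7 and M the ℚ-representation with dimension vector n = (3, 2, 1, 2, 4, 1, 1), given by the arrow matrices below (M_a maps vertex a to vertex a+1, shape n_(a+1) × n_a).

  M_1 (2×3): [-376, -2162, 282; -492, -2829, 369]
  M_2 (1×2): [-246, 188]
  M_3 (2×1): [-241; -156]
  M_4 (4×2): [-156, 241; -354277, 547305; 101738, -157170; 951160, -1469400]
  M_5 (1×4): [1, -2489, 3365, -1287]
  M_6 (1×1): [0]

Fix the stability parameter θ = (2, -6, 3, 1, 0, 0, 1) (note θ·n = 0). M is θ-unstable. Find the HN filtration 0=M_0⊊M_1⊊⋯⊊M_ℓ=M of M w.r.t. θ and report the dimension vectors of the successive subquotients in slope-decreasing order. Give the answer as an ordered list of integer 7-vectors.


Barcode: M ≅ I[1,1]^2, I[1,2], I[2,6], I[4,5], I[5,5]^2, I[7,7]. HN layers by μ_θ (6 steps, strictly decreasing):
  μ^(1)=2; μ^(2)=1; μ^(3)=1/2; μ^(4)=0; μ^(5)=-2; μ^(6)=-6

((2, 0, 0, 0, 0, 0, 0); (0, 0, 1, 1, 1, 1, 1); (0, 0, 0, 1, 1, 0, 0); (0, 0, 0, 0, 2, 0, 0); (1, 1, 0, 0, 0, 0, 0); (0, 1, 0, 0, 0, 0, 0))


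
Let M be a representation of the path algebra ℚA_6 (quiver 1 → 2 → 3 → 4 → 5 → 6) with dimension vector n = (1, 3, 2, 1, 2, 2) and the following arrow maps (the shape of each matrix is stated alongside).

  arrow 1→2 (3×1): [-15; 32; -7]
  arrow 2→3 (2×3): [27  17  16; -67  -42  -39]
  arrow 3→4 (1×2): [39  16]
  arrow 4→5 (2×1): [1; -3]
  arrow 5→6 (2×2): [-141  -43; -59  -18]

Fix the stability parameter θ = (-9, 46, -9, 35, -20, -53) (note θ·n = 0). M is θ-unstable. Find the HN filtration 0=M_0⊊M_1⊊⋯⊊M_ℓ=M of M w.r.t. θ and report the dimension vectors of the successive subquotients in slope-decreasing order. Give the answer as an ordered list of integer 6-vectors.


Barcode: M ≅ I[1,6], I[2,2], I[2,3], I[5,6]. HN layers by μ_θ (5 steps, strictly decreasing):
  μ^(1)=46; μ^(2)=37/2; μ^(3)=-1/5; μ^(4)=-9; μ^(5)=-73/2

((0, 1, 0, 0, 0, 0); (0, 1, 1, 0, 0, 0); (0, 1, 1, 1, 1, 1); (1, 0, 0, 0, 0, 0); (0, 0, 0, 0, 1, 1))


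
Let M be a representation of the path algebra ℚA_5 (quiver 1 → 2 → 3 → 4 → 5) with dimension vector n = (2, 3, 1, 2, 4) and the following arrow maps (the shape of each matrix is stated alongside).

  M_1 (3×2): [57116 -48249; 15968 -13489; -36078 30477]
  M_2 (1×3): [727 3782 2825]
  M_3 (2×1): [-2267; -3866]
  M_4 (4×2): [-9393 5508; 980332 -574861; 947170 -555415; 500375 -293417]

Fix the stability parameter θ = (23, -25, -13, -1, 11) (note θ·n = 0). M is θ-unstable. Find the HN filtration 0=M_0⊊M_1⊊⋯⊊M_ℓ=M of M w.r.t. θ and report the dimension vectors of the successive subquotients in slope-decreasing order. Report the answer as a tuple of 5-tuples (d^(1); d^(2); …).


Via rank(M_{q-1}∘⋯∘M_p): M ≅ I[1,2], I[1,5], I[2,2], I[4,5], I[5,5]^2.
μ_θ-semistable layers: μ^(1)=11; μ^(2)=-1; μ^(3)=-5; μ^(4)=-25

((0, 0, 0, 0, 4); (1, 1, 0, 2, 0); (1, 1, 1, 0, 0); (0, 1, 0, 0, 0))


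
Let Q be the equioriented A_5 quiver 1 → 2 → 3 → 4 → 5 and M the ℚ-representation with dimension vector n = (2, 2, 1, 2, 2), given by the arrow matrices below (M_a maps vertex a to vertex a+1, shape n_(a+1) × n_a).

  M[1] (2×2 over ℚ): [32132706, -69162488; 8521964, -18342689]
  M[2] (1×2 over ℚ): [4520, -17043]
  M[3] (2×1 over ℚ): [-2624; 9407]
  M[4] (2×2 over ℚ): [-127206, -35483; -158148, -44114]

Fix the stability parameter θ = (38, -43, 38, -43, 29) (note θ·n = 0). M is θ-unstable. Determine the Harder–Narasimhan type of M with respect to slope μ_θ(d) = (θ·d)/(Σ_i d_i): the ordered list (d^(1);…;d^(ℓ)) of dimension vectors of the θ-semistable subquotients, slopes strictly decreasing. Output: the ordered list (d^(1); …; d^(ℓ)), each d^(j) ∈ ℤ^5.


Interval decomposition of M: I[1,2], I[1,5], I[4,4], I[5,5].
HN type (ℓ=3): μ^(1)=29; μ^(2)=-5/2; μ^(3)=-43

((0, 0, 0, 0, 2); (2, 2, 1, 1, 0); (0, 0, 0, 1, 0))


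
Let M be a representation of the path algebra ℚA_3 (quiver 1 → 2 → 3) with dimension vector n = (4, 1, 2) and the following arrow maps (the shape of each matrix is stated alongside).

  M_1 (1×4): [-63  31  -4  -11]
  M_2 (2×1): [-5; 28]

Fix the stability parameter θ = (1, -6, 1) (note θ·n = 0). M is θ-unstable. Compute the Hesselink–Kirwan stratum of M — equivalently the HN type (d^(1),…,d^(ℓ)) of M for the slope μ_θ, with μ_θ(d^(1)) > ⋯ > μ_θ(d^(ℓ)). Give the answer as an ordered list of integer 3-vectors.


Barcode: M ≅ I[1,1]^3, I[1,3], I[3,3]. HN layers by μ_θ (2 steps, strictly decreasing):
  μ^(1)=1; μ^(2)=-5/2

((3, 0, 2); (1, 1, 0))


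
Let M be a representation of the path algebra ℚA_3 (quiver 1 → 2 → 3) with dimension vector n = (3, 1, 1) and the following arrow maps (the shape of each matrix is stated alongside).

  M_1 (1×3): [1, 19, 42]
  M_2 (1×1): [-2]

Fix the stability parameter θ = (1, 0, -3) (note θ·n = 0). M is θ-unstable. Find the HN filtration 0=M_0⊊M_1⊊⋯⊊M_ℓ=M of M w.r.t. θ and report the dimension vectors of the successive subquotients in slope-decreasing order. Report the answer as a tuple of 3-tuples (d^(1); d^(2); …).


Interval decomposition of M: I[1,1]^2, I[1,3].
HN type (ℓ=2): μ^(1)=1; μ^(2)=-2/3

((2, 0, 0); (1, 1, 1))


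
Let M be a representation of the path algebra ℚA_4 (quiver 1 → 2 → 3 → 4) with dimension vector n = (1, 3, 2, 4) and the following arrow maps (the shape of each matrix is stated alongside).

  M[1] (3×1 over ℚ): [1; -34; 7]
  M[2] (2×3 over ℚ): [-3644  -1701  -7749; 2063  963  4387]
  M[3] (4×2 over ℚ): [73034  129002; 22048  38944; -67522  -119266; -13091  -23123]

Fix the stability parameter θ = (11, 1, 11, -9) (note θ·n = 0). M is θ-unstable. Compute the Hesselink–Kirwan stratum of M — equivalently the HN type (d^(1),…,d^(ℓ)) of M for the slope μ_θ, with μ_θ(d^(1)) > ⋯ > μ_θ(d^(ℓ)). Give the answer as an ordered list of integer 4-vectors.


Via rank(M_{q-1}∘⋯∘M_p): M ≅ I[1,4], I[2,2], I[2,3], I[4,4]^3.
μ_θ-semistable layers: μ^(1)=11; μ^(2)=7/2; μ^(3)=1; μ^(4)=-9

((0, 0, 1, 0); (1, 1, 1, 1); (0, 2, 0, 0); (0, 0, 0, 3))


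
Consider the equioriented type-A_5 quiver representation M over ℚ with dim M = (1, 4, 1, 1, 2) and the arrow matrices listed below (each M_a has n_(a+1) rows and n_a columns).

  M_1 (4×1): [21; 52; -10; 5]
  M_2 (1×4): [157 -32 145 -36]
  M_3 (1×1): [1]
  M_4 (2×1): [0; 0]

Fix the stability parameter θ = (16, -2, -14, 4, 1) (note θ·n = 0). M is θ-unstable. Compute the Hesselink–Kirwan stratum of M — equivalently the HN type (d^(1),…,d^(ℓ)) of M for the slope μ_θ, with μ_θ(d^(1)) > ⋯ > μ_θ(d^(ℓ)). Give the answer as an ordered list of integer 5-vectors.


Barcode: M ≅ I[1,4], I[2,2]^3, I[5,5]^2. HN layers by μ_θ (4 steps, strictly decreasing):
  μ^(1)=4; μ^(2)=1; μ^(3)=0; μ^(4)=-2

((0, 0, 0, 1, 0); (0, 0, 0, 0, 2); (1, 1, 1, 0, 0); (0, 3, 0, 0, 0))


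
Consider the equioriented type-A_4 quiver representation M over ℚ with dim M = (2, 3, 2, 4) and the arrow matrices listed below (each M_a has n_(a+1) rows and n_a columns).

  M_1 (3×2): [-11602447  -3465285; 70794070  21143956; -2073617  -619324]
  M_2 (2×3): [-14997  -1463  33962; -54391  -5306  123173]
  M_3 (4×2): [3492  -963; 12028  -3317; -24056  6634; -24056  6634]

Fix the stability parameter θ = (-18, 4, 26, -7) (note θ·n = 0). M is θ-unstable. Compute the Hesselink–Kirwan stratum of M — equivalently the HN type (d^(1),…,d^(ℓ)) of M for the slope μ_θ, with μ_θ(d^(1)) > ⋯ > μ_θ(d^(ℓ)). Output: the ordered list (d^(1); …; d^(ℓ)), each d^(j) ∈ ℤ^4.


Interval decomposition of M: I[1,3], I[1,4], I[2,2], I[4,4]^3.
HN type (ℓ=5): μ^(1)=26; μ^(2)=19/2; μ^(3)=4; μ^(4)=-7; μ^(5)=-18

((0, 0, 1, 0); (0, 0, 1, 1); (0, 3, 0, 0); (0, 0, 0, 3); (2, 0, 0, 0))


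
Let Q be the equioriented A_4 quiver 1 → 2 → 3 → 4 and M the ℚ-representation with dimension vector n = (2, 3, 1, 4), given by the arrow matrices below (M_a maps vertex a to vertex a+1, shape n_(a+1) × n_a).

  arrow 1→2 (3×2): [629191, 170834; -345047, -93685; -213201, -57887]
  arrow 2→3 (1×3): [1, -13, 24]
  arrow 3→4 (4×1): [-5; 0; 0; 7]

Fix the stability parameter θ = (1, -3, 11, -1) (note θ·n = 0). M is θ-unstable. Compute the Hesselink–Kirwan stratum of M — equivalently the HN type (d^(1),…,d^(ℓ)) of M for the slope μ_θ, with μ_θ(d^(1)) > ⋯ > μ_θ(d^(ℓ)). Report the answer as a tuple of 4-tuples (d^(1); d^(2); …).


Interval decomposition of M: I[1,2], I[1,4], I[2,2], I[4,4]^3.
HN type (ℓ=3): μ^(1)=5; μ^(2)=-1; μ^(3)=-3

((0, 0, 1, 1); (2, 2, 0, 3); (0, 1, 0, 0))
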